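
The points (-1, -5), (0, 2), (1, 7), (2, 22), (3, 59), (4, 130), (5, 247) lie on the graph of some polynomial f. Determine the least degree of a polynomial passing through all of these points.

Forward differences of the values at x = -1, 0, 1, 2, 3, 4, 5:
  f  : -5  2  7  22  59  130  247
  Δ  : 7  5  15  37  71  117
  Δ^2: -2  10  22  34  46
  Δ^3: 12  12  12  12
  Δ^4: 0  0  0
  Δ^5: 0  0
  Δ^6: 0
The third differences are constant (12) and nonzero, while all higher differences vanish, so the minimal degree is 3.

3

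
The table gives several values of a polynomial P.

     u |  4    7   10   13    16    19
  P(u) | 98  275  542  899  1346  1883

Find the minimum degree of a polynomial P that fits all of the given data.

Forward differences of the values at u = 4, 7, 10, 13, 16, 19:
  P  : 98  275  542  899  1346  1883
  Δ  : 177  267  357  447  537
  Δ^2: 90  90  90  90
  Δ^3: 0  0  0
  Δ^4: 0  0
  Δ^5: 0
The second differences are constant (90) and nonzero, while all higher differences vanish, so the minimal degree is 2.

2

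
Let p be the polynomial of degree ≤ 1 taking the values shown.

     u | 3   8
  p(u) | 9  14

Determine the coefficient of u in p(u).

1

Write p(u) = au + b. Substituting each data point gives a linear system:
  3a + b = 9
  8a + b = 14
Solving the system yields a = 1, b = 6.
So p(u) = u + 6.
The leading coefficient is 1.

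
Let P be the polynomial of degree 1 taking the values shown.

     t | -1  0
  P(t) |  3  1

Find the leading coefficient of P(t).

-2

Write P(t) = at + b. Substituting each data point gives a linear system:
  -a + b = 3
  b = 1
Solving the system yields a = -2, b = 1.
So P(t) = -2t + 1.
The leading coefficient is -2.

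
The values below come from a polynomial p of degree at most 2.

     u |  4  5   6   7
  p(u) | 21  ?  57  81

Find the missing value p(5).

37

The 3 known points determine the degree-2 polynomial uniquely.
Write p(u) = au^2 + bu + c. Substituting each data point gives a linear system:
  16a + 4b + c = 21
  36a + 6b + c = 57
  49a + 7b + c = 81
Solving the system yields a = 2, b = -2, c = -3.
So p(u) = 2u^2 - 2u - 3.
Then p(5) = 37.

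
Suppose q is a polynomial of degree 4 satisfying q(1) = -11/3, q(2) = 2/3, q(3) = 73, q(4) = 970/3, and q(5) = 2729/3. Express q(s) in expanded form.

Write q(s) = as^4 + bs^3 + cs^2 + ds + e. Substituting each data point gives a linear system:
  a + b + c + d + e = -11/3
  16a + 8b + 4c + 2d + e = 2/3
  81a + 27b + 9c + 3d + e = 73
  256a + 64b + 16c + 4d + e = 970/3
  625a + 125b + 25c + 5d + e = 2729/3
Solving the system yields a = 2, b = -5/3, c = -6, d = 4, e = -2.
So q(s) = 2s^4 - (5/3)s^3 - 6s^2 + 4s - 2.
Check: q(1) = -11/3. ✓

q(s) = 2s^4 - (5/3)s^3 - 6s^2 + 4s - 2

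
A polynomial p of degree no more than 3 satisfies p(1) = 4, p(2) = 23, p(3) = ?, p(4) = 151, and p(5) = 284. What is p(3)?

68

On equispaced nodes a degree-3 polynomial has vanishing fourth forward difference, so
  p(1) - 4·p(2) + 6·p(3) - 4·p(4) + p(5) = 0.
Substituting the known values and solving for p(3):
  6·p(3) = 408
  p(3) = 68.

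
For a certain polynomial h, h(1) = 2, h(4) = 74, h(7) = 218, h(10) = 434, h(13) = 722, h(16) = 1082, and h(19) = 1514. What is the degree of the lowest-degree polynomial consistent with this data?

2

Forward differences of the values at s = 1, 4, 7, 10, 13, 16, 19:
  h  : 2  74  218  434  722  1082  1514
  Δ  : 72  144  216  288  360  432
  Δ^2: 72  72  72  72  72
  Δ^3: 0  0  0  0
  Δ^4: 0  0  0
  Δ^5: 0  0
  Δ^6: 0
The second differences are constant (72) and nonzero, while all higher differences vanish, so the minimal degree is 2.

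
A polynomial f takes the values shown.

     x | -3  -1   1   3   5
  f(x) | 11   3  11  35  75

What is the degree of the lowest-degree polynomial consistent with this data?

2

Forward differences of the values at x = -3, -1, 1, 3, 5:
  f  : 11  3  11  35  75
  Δ  : -8  8  24  40
  Δ^2: 16  16  16
  Δ^3: 0  0
  Δ^4: 0
The second differences are constant (16) and nonzero, while all higher differences vanish, so the minimal degree is 2.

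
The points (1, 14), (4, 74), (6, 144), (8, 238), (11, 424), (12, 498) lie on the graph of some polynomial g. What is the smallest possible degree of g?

2

Divided differences on the nodes 1, 4, 6, 8, 11, 12:
  order 0: 14  74  144  238  424  498
  order 1: 20  35  47  62  74
  order 2: 3  3  3  3
  order 3: 0  0  0
  order 4: 0  0
  order 5: 0
The order-2 divided differences are all 3 (nonzero) and every higher order vanishes, so the data lies on a polynomial of degree exactly 2.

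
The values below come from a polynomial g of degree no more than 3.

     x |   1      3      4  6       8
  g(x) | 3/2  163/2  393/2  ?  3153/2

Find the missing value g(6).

1333/2

The 4 known points determine the degree-3 polynomial uniquely.
Write g(x) = ax^3 + bx^2 + cx + d. Substituting each data point gives a linear system:
  a + b + c + d = 3/2
  27a + 9b + 3c + d = 163/2
  64a + 16b + 4c + d = 393/2
  512a + 64b + 8c + d = 3153/2
Solving the system yields a = 3, b = 1, c = -3, d = 1/2.
So g(x) = 3x^3 + x^2 - 3x + 1/2.
Then g(6) = 1333/2.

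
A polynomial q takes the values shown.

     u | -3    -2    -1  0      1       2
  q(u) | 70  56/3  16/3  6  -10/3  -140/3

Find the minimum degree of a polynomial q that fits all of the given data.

Forward differences of the values at u = -3, -2, -1, 0, 1, 2:
  q  : 70  56/3  16/3  6  -10/3  -140/3
  Δ  : -154/3  -40/3  2/3  -28/3  -130/3
  Δ^2: 38  14  -10  -34
  Δ^3: -24  -24  -24
  Δ^4: 0  0
  Δ^5: 0
The third differences are constant (-24) and nonzero, while all higher differences vanish, so the minimal degree is 3.

3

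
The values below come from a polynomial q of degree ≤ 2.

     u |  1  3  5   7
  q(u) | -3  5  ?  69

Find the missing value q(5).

The 3 known points determine the degree-2 polynomial uniquely.
Write q(u) = au^2 + bu + c. Substituting each data point gives a linear system:
  a + b + c = -3
  9a + 3b + c = 5
  49a + 7b + c = 69
Solving the system yields a = 2, b = -4, c = -1.
So q(u) = 2u^2 - 4u - 1.
Then q(5) = 29.

29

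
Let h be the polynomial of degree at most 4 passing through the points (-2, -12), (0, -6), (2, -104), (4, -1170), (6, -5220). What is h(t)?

h(t) = -3t^4 - 6t^3 - t^2 + t - 6

Write h(t) = at^4 + bt^3 + ct^2 + dt + e. Substituting each data point gives a linear system:
  16a - 8b + 4c - 2d + e = -12
  e = -6
  16a + 8b + 4c + 2d + e = -104
  256a + 64b + 16c + 4d + e = -1170
  1296a + 216b + 36c + 6d + e = -5220
Solving the system yields a = -3, b = -6, c = -1, d = 1, e = -6.
So h(t) = -3t⁴ - 6t³ - t² + t - 6.
Check: h(2) = -104. ✓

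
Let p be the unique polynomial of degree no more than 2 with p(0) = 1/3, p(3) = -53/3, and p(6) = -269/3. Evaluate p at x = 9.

-647/3

Write p(x) = ax^2 + bx + c. Substituting each data point gives a linear system:
  c = 1/3
  9a + 3b + c = -53/3
  36a + 6b + c = -269/3
Solving the system yields a = -3, b = 3, c = 1/3.
So p(x) = -3x^2 + 3x + 1/3.
Then p(9) = -647/3.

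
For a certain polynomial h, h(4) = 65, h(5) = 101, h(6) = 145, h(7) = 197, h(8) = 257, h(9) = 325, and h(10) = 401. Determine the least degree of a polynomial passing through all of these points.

2

Forward differences of the values at x = 4, 5, 6, 7, 8, 9, 10:
  h  : 65  101  145  197  257  325  401
  Δ  : 36  44  52  60  68  76
  Δ^2: 8  8  8  8  8
  Δ^3: 0  0  0  0
  Δ^4: 0  0  0
  Δ^5: 0  0
  Δ^6: 0
The second differences are constant (8) and nonzero, while all higher differences vanish, so the minimal degree is 2.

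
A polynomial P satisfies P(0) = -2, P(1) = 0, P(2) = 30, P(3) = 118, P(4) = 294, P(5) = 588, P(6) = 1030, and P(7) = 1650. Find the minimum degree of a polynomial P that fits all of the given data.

Forward differences of the values at t = 0, 1, 2, 3, 4, 5, 6, 7:
  P  : -2  0  30  118  294  588  1030  1650
  Δ  : 2  30  88  176  294  442  620
  Δ^2: 28  58  88  118  148  178
  Δ^3: 30  30  30  30  30
  Δ^4: 0  0  0  0
  Δ^5: 0  0  0
  Δ^6: 0  0
  Δ^7: 0
The third differences are constant (30) and nonzero, while all higher differences vanish, so the minimal degree is 3.

3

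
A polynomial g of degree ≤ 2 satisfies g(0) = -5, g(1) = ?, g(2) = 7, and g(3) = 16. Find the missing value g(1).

On equispaced nodes a degree-2 polynomial has vanishing third forward difference, so
  - g(0) + 3·g(1) - 3·g(2) + g(3) = 0.
Substituting the known values and solving for g(1):
  3·g(1) = 0
  g(1) = 0.

0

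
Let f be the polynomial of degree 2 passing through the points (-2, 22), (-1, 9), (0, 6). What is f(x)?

Write f(x) = ax^2 + bx + c. Substituting each data point gives a linear system:
  4a - 2b + c = 22
  a - b + c = 9
  c = 6
Solving the system yields a = 5, b = 2, c = 6.
So f(x) = 5x² + 2x + 6.
Check: f(-2) = 22. ✓

f(x) = 5x^2 + 2x + 6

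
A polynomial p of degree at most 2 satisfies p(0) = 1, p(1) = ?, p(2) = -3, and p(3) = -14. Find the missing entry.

2

On equispaced nodes a degree-2 polynomial has vanishing third forward difference, so
  - p(0) + 3·p(1) - 3·p(2) + p(3) = 0.
Substituting the known values and solving for p(1):
  3·p(1) = 6
  p(1) = 2.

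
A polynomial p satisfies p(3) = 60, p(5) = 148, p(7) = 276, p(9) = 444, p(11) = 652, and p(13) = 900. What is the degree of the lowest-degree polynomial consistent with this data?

Forward differences of the values at x = 3, 5, 7, 9, 11, 13:
  p  : 60  148  276  444  652  900
  Δ  : 88  128  168  208  248
  Δ^2: 40  40  40  40
  Δ^3: 0  0  0
  Δ^4: 0  0
  Δ^5: 0
The second differences are constant (40) and nonzero, while all higher differences vanish, so the minimal degree is 2.

2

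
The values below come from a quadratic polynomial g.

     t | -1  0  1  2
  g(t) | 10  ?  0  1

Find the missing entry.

3

The 3 known points determine the degree-2 polynomial uniquely.
Write g(t) = at^2 + bt + c. Substituting each data point gives a linear system:
  a - b + c = 10
  a + b + c = 0
  4a + 2b + c = 1
Solving the system yields a = 2, b = -5, c = 3.
So g(t) = 2t² - 5t + 3.
Then g(0) = 3.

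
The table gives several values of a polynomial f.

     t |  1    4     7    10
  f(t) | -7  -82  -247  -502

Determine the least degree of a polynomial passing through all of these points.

2

Forward differences of the values at t = 1, 4, 7, 10:
  f  : -7  -82  -247  -502
  Δ  : -75  -165  -255
  Δ^2: -90  -90
  Δ^3: 0
The second differences are constant (-90) and nonzero, while all higher differences vanish, so the minimal degree is 2.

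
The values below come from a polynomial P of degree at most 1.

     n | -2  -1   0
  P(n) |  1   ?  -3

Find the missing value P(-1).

-1

The 2 known points determine the degree-1 polynomial uniquely.
Write P(n) = an + b. Substituting each data point gives a linear system:
  -2a + b = 1
  b = -3
Solving the system yields a = -2, b = -3.
So P(n) = -2n - 3.
Then P(-1) = -1.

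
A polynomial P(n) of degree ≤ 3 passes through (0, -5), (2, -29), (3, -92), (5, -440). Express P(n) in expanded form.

P(n) = -4n^3 + 3n^2 - 2n - 5

Using the Lagrange interpolation formula with nodes 0, 2, 3, 5:
  L_0(n) = (n - 2)(n - 3)(n - 5) / -30
  L_1(n) = n(n - 3)(n - 5) / 6
  L_2(n) = n(n - 2)(n - 5) / -6
  L_3(n) = n(n - 2)(n - 3) / 30
Then P(n) = -5·L_0(n) - 29·L_1(n) - 92·L_2(n) - 440·L_3(n).
Expanding and collecting terms gives P(n) = -4n³ + 3n² - 2n - 5.
Check: P(2) = -29. ✓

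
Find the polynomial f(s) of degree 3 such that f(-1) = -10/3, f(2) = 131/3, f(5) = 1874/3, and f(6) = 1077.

Using the Lagrange interpolation formula with nodes -1, 2, 5, 6:
  L_0(s) = (s - 2)(s - 5)(s - 6) / -126
  L_1(s) = (s + 1)(s - 5)(s - 6) / 36
  L_2(s) = (s + 1)(s - 2)(s - 6) / -18
  L_3(s) = (s + 1)(s - 2)(s - 5) / 28
Then f(s) = -10/3·L_0(s) + 131/3·L_1(s) + 1874/3·L_2(s) + 1077·L_3(s).
Expanding and collecting terms gives f(s) = 5s^3 - (1/3)s^2 + s + 3.
Check: f(6) = 1077. ✓

f(s) = 5s^3 - (1/3)s^2 + s + 3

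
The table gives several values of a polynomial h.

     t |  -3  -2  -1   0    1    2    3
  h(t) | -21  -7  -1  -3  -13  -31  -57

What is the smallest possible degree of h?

2

Forward differences of the values at t = -3, -2, -1, 0, 1, 2, 3:
  h  : -21  -7  -1  -3  -13  -31  -57
  Δ  : 14  6  -2  -10  -18  -26
  Δ^2: -8  -8  -8  -8  -8
  Δ^3: 0  0  0  0
  Δ^4: 0  0  0
  Δ^5: 0  0
  Δ^6: 0
The second differences are constant (-8) and nonzero, while all higher differences vanish, so the minimal degree is 2.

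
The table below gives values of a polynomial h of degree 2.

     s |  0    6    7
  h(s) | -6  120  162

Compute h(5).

84

Using the Lagrange interpolation formula with nodes 0, 6, 7:
  L_0(s) = (s - 6)(s - 7) / 42
  L_1(s) = s(s - 7) / -6
  L_2(s) = s(s - 6) / 7
Then h(s) = -6·L_0(s) + 120·L_1(s) + 162·L_2(s).
Expanding and collecting terms gives h(s) = 3s² + 3s - 6.
Evaluating at s = 5: h(5) = 84.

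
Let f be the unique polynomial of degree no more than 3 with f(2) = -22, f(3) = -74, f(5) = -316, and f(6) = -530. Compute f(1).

0

Using the Lagrange interpolation formula with nodes 2, 3, 5, 6:
  L_0(u) = (u - 3)(u - 5)(u - 6) / -12
  L_1(u) = (u - 2)(u - 5)(u - 6) / 6
  L_2(u) = (u - 2)(u - 3)(u - 6) / -6
  L_3(u) = (u - 2)(u - 3)(u - 5) / 12
Then f(u) = -22·L_0(u) - 74·L_1(u) - 316·L_2(u) - 530·L_3(u).
Expanding and collecting terms gives f(u) = -2u^3 - 3u^2 + u + 4.
Evaluating at u = 1: f(1) = 0.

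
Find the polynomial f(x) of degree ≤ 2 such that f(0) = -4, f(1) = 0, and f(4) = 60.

f(x) = 4x^2 - 4

Write f(x) = ax^2 + bx + c. Substituting each data point gives a linear system:
  c = -4
  a + b + c = 0
  16a + 4b + c = 60
Solving the system yields a = 4, b = 0, c = -4.
So f(x) = 4x^2 - 4.
Check: f(0) = -4. ✓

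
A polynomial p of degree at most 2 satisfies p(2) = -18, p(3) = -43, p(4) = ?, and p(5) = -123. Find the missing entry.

On equispaced nodes a degree-2 polynomial has vanishing third forward difference, so
  - p(2) + 3·p(3) - 3·p(4) + p(5) = 0.
Substituting the known values and solving for p(4):
  -3·p(4) = 234
  p(4) = -78.

-78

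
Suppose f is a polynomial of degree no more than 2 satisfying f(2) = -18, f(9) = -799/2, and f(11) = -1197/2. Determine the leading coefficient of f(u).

Write f(u) = au^2 + bu + c. Substituting each data point gives a linear system:
  4a + 2b + c = -18
  81a + 9b + c = -799/2
  121a + 11b + c = -1197/2
Solving the system yields a = -5, b = 1/2, c = 1.
So f(u) = -5u² + (1/2)u + 1.
The leading coefficient is -5.

-5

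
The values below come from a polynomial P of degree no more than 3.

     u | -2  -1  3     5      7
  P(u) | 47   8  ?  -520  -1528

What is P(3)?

The 4 known points determine the degree-3 polynomial uniquely.
Write P(u) = au^3 + bu^2 + cu + d. Substituting each data point gives a linear system:
  -8a + 4b - 2c + d = 47
  -a + b - c + d = 8
  125a + 25b + 5c + d = -520
  343a + 49b + 7c + d = -1528
Solving the system yields a = -5, b = 3, c = 5, d = 5.
So P(u) = -5u³ + 3u² + 5u + 5.
Then P(3) = -88.

-88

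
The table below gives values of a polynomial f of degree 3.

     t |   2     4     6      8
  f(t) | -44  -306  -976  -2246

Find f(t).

Using the Lagrange interpolation formula with nodes 2, 4, 6, 8:
  L_0(t) = (t - 4)(t - 6)(t - 8) / -48
  L_1(t) = (t - 2)(t - 6)(t - 8) / 16
  L_2(t) = (t - 2)(t - 4)(t - 8) / -16
  L_3(t) = (t - 2)(t - 4)(t - 6) / 48
Then f(t) = -44·L_0(t) - 306·L_1(t) - 976·L_2(t) - 2246·L_3(t).
Expanding and collecting terms gives f(t) = -4t^3 - 3t^2 - t + 2.
Check: f(8) = -2246. ✓

f(t) = -4t^3 - 3t^2 - t + 2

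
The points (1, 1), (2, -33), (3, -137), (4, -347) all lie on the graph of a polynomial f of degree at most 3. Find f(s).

Using the Lagrange interpolation formula with nodes 1, 2, 3, 4:
  L_0(s) = (s - 2)(s - 3)(s - 4) / -6
  L_1(s) = (s - 1)(s - 3)(s - 4) / 2
  L_2(s) = (s - 1)(s - 2)(s - 4) / -2
  L_3(s) = (s - 1)(s - 2)(s - 3) / 6
Then f(s) = 1·L_0(s) - 33·L_1(s) - 137·L_2(s) - 347·L_3(s).
Expanding and collecting terms gives f(s) = -6s^3 + s^2 + 5s + 1.
Check: f(2) = -33. ✓

f(s) = -6s^3 + s^2 + 5s + 1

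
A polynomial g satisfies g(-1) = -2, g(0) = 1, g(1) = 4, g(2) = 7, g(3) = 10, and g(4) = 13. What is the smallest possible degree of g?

Forward differences of the values at n = -1, 0, 1, 2, 3, 4:
  g  : -2  1  4  7  10  13
  Δ  : 3  3  3  3  3
  Δ^2: 0  0  0  0
  Δ^3: 0  0  0
  Δ^4: 0  0
  Δ^5: 0
The first differences are constant (3) and nonzero, while all higher differences vanish, so the minimal degree is 1.

1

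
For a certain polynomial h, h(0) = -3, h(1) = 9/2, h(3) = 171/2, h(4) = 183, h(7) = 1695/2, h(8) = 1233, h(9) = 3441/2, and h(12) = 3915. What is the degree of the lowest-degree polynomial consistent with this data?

3

Divided differences on the nodes 0, 1, 3, 4, 7, 8, 9, 12:
  order 0: -3  9/2  171/2  183  1695/2  1233  3441/2  3915
  order 1: 15/2  81/2  195/2  443/2  771/2  975/2  1463/2
  order 2: 11  19  31  41  51  61
  order 3: 2  2  2  2  2
  order 4: 0  0  0  0
  order 5: 0  0  0
  order 6: 0  0
  order 7: 0
The order-3 divided differences are all 2 (nonzero) and every higher order vanishes, so the data lies on a polynomial of degree exactly 3.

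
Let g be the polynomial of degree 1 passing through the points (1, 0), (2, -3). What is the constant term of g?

Write g(u) = au + b. Substituting each data point gives a linear system:
  a + b = 0
  2a + b = -3
Solving the system yields a = -3, b = 3.
So g(u) = -3u + 3.
The constant term is 3.

3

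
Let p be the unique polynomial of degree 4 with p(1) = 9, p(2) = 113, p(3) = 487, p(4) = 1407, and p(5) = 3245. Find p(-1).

-13

Using the Lagrange interpolation formula with nodes 1, 2, 3, 4, 5:
  L_0(u) = (u - 2)(u - 3)(u - 4)(u - 5) / 24
  L_1(u) = (u - 1)(u - 3)(u - 4)(u - 5) / -6
  L_2(u) = (u - 1)(u - 2)(u - 4)(u - 5) / 4
  L_3(u) = (u - 1)(u - 2)(u - 3)(u - 5) / -6
  L_4(u) = (u - 1)(u - 2)(u - 3)(u - 4) / 24
Then p(u) = 9·L_0(u) + 113·L_1(u) + 487·L_2(u) + 1407·L_3(u) + 3245·L_4(u).
Expanding and collecting terms gives p(u) = 4u^4 + 6u^3 - u^2 + 5u - 5.
Evaluating at u = -1: p(-1) = -13.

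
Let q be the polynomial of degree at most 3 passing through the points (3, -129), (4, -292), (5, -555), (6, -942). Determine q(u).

q(u) = -4u^3 - 2u^2 - u

Using the Lagrange interpolation formula with nodes 3, 4, 5, 6:
  L_0(u) = (u - 4)(u - 5)(u - 6) / -6
  L_1(u) = (u - 3)(u - 5)(u - 6) / 2
  L_2(u) = (u - 3)(u - 4)(u - 6) / -2
  L_3(u) = (u - 3)(u - 4)(u - 5) / 6
Then q(u) = -129·L_0(u) - 292·L_1(u) - 555·L_2(u) - 942·L_3(u).
Expanding and collecting terms gives q(u) = -4u³ - 2u² - u.
Check: q(3) = -129. ✓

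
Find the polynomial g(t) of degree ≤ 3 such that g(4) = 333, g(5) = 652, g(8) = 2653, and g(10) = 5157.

g(t) = 5t^3 + 2t^2 - 4t - 3

Using the Lagrange interpolation formula with nodes 4, 5, 8, 10:
  L_0(t) = (t - 5)(t - 8)(t - 10) / -24
  L_1(t) = (t - 4)(t - 8)(t - 10) / 15
  L_2(t) = (t - 4)(t - 5)(t - 10) / -24
  L_3(t) = (t - 4)(t - 5)(t - 8) / 60
Then g(t) = 333·L_0(t) + 652·L_1(t) + 2653·L_2(t) + 5157·L_3(t).
Expanding and collecting terms gives g(t) = 5t³ + 2t² - 4t - 3.
Check: g(4) = 333. ✓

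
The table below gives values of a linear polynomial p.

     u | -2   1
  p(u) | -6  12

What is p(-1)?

Using the Lagrange interpolation formula with nodes -2, 1:
  L_0(u) = (u - 1) / -3
  L_1(u) = (u + 2) / 3
Then p(u) = -6·L_0(u) + 12·L_1(u).
Expanding and collecting terms gives p(u) = 6u + 6.
Evaluating at u = -1: p(-1) = 0.

0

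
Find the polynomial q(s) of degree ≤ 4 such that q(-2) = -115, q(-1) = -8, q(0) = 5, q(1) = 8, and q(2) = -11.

Write q(s) = as^4 + bs^3 + cs^2 + ds + e. Substituting each data point gives a linear system:
  16a - 8b + 4c - 2d + e = -115
  a - b + c - d + e = -8
  e = 5
  a + b + c + d + e = 8
  16a + 8b + 4c + 2d + e = -11
Solving the system yields a = -4, b = 6, c = -1, d = 2, e = 5.
So q(s) = -4s⁴ + 6s³ - s² + 2s + 5.
Check: q(2) = -11. ✓

q(s) = -4s^4 + 6s^3 - s^2 + 2s + 5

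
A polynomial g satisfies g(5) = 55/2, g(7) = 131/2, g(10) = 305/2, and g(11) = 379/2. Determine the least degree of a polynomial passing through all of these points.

2

Divided differences on the nodes 5, 7, 10, 11:
  order 0: 55/2  131/2  305/2  379/2
  order 1: 19  29  37
  order 2: 2  2
  order 3: 0
The order-2 divided differences are all 2 (nonzero) and every higher order vanishes, so the data lies on a polynomial of degree exactly 2.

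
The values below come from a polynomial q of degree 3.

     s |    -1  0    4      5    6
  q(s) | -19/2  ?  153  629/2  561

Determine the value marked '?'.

-3

The 4 known points determine the degree-3 polynomial uniquely.
Write q(s) = as^3 + bs^2 + cs + d. Substituting each data point gives a linear system:
  -a + b - c + d = -19/2
  64a + 16b + 4c + d = 153
  125a + 25b + 5c + d = 629/2
  216a + 36b + 6c + d = 561
Solving the system yields a = 3, b = -5/2, c = 1, d = -3.
So q(s) = 3s³ - (5/2)s² + s - 3.
Then q(0) = -3.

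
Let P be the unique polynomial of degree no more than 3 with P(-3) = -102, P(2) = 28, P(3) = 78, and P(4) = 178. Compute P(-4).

-230

Write P(t) = at^3 + bt^2 + ct + d. Substituting each data point gives a linear system:
  -27a + 9b - 3c + d = -102
  8a + 4b + 2c + d = 28
  27a + 9b + 3c + d = 78
  64a + 16b + 4c + d = 178
Solving the system yields a = 3, b = -2, c = 3, d = 6.
So P(t) = 3t^3 - 2t^2 + 3t + 6.
Then P(-4) = -230.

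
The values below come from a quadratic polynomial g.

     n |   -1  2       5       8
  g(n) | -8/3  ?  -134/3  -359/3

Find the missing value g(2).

-17/3

The 3 known points determine the degree-2 polynomial uniquely.
Write g(n) = an^2 + bn + c. Substituting each data point gives a linear system:
  a - b + c = -8/3
  25a + 5b + c = -134/3
  64a + 8b + c = -359/3
Solving the system yields a = -2, b = 1, c = 1/3.
So g(n) = -2n^2 + n + 1/3.
Then g(2) = -17/3.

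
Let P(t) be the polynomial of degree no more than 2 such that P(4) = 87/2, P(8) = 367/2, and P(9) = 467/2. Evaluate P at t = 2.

Using the Lagrange interpolation formula with nodes 4, 8, 9:
  L_0(t) = (t - 8)(t - 9) / 20
  L_1(t) = (t - 4)(t - 9) / -4
  L_2(t) = (t - 4)(t - 8) / 5
Then P(t) = 87/2·L_0(t) + 367/2·L_1(t) + 467/2·L_2(t).
Expanding and collecting terms gives P(t) = 3t^2 - t - 1/2.
Evaluating at t = 2: P(2) = 19/2.

19/2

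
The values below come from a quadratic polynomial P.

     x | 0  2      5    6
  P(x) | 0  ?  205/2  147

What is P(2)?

The 3 known points determine the degree-2 polynomial uniquely.
Write P(x) = ax^2 + bx + c. Substituting each data point gives a linear system:
  c = 0
  25a + 5b + c = 205/2
  36a + 6b + c = 147
Solving the system yields a = 4, b = 1/2, c = 0.
So P(x) = 4x^2 + (1/2)x.
Then P(2) = 17.

17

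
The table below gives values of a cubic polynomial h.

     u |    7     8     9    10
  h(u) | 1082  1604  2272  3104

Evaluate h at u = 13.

6764

Using the Lagrange interpolation formula with nodes 7, 8, 9, 10:
  L_0(u) = (u - 8)(u - 9)(u - 10) / -6
  L_1(u) = (u - 7)(u - 9)(u - 10) / 2
  L_2(u) = (u - 7)(u - 8)(u - 10) / -2
  L_3(u) = (u - 7)(u - 8)(u - 9) / 6
Then h(u) = 1082·L_0(u) + 1604·L_1(u) + 2272·L_2(u) + 3104·L_3(u).
Expanding and collecting terms gives h(u) = 3u^3 + u^2 + 4.
Evaluating at u = 13: h(13) = 6764.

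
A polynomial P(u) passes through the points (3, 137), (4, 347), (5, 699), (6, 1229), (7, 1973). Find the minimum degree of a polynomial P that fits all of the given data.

Forward differences of the values at u = 3, 4, 5, 6, 7:
  P  : 137  347  699  1229  1973
  Δ  : 210  352  530  744
  Δ^2: 142  178  214
  Δ^3: 36  36
  Δ^4: 0
The third differences are constant (36) and nonzero, while all higher differences vanish, so the minimal degree is 3.

3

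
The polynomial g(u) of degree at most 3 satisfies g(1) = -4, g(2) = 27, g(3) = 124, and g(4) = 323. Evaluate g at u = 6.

1171

Using the Lagrange interpolation formula with nodes 1, 2, 3, 4:
  L_0(u) = (u - 2)(u - 3)(u - 4) / -6
  L_1(u) = (u - 1)(u - 3)(u - 4) / 2
  L_2(u) = (u - 1)(u - 2)(u - 4) / -2
  L_3(u) = (u - 1)(u - 2)(u - 3) / 6
Then g(u) = -4·L_0(u) + 27·L_1(u) + 124·L_2(u) + 323·L_3(u).
Expanding and collecting terms gives g(u) = 6u³ - 3u² - 2u - 5.
Evaluating at u = 6: g(6) = 1171.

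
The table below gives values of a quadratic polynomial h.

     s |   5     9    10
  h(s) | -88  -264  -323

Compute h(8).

-211

Using the Lagrange interpolation formula with nodes 5, 9, 10:
  L_0(s) = (s - 9)(s - 10) / 20
  L_1(s) = (s - 5)(s - 10) / -4
  L_2(s) = (s - 5)(s - 9) / 5
Then h(s) = -88·L_0(s) - 264·L_1(s) - 323·L_2(s).
Expanding and collecting terms gives h(s) = -3s² - 2s - 3.
Evaluating at s = 8: h(8) = -211.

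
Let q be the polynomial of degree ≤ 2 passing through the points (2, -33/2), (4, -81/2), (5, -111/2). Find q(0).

-1/2

Write q(s) = as^2 + bs + c. Substituting each data point gives a linear system:
  4a + 2b + c = -33/2
  16a + 4b + c = -81/2
  25a + 5b + c = -111/2
Solving the system yields a = -1, b = -6, c = -1/2.
So q(s) = -s^2 - 6s - 1/2.
Then q(0) = -1/2.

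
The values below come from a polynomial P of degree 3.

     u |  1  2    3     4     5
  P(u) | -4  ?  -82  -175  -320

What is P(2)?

The 4 known points determine the degree-3 polynomial uniquely.
Write P(u) = au^3 + bu^2 + cu + d. Substituting each data point gives a linear system:
  a + b + c + d = -4
  27a + 9b + 3c + d = -82
  64a + 16b + 4c + d = -175
  125a + 25b + 5c + d = -320
Solving the system yields a = -2, b = -2, c = -5, d = 5.
So P(u) = -2u³ - 2u² - 5u + 5.
Then P(2) = -29.

-29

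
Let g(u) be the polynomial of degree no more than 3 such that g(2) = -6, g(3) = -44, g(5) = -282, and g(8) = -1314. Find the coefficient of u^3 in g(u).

Write g(u) = au^3 + bu^2 + cu + d. Substituting each data point gives a linear system:
  8a + 4b + 2c + d = -6
  27a + 9b + 3c + d = -44
  125a + 25b + 5c + d = -282
  512a + 64b + 8c + d = -1314
Solving the system yields a = -3, b = 3, c = 4, d = -2.
So g(u) = -3u³ + 3u² + 4u - 2.
The leading coefficient is -3.

-3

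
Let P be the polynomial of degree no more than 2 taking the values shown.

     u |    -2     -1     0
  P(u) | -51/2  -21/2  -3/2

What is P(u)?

Using the Lagrange interpolation formula with nodes -2, -1, 0:
  L_0(u) = (u + 1)u / 2
  L_1(u) = (u + 2)u / -1
  L_2(u) = (u + 2)(u + 1) / 2
Then P(u) = -51/2·L_0(u) - 21/2·L_1(u) - 3/2·L_2(u).
Expanding and collecting terms gives P(u) = -3u^2 + 6u - 3/2.
Check: P(0) = -3/2. ✓

P(u) = -3u^2 + 6u - 3/2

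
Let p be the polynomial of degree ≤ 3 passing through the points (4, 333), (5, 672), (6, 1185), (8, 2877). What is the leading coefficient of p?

6

Write p(t) = at^3 + bt^2 + ct + d. Substituting each data point gives a linear system:
  64a + 16b + 4c + d = 333
  125a + 25b + 5c + d = 672
  216a + 36b + 6c + d = 1185
  512a + 64b + 8c + d = 2877
Solving the system yields a = 6, b = -3, c = 0, d = -3.
So p(t) = 6t³ - 3t² - 3.
The leading coefficient is 6.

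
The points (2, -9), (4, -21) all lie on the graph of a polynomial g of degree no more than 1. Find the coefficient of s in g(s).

-6

Write g(s) = as + b. Substituting each data point gives a linear system:
  2a + b = -9
  4a + b = -21
Solving the system yields a = -6, b = 3.
So g(s) = -6s + 3.
The leading coefficient is -6.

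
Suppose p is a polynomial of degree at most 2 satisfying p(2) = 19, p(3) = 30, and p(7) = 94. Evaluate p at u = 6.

75

Write p(u) = au^2 + bu + c. Substituting each data point gives a linear system:
  4a + 2b + c = 19
  9a + 3b + c = 30
  49a + 7b + c = 94
Solving the system yields a = 1, b = 6, c = 3.
So p(u) = u² + 6u + 3.
Then p(6) = 75.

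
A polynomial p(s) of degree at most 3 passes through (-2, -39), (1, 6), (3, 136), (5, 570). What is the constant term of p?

-5

Write p(s) = as^3 + bs^2 + cs + d. Substituting each data point gives a linear system:
  -8a + 4b - 2c + d = -39
  a + b + c + d = 6
  27a + 9b + 3c + d = 136
  125a + 25b + 5c + d = 570
Solving the system yields a = 4, b = 2, c = 5, d = -5.
So p(s) = 4s^3 + 2s^2 + 5s - 5.
The constant term is -5.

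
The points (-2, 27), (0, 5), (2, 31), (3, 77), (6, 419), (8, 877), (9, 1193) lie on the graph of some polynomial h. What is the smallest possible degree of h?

3

Divided differences on the nodes -2, 0, 2, 3, 6, 8, 9:
  order 0: 27  5  31  77  419  877  1193
  order 1: -11  13  46  114  229  316
  order 2: 6  11  17  23  29
  order 3: 1  1  1  1
  order 4: 0  0  0
  order 5: 0  0
  order 6: 0
The order-3 divided differences are all 1 (nonzero) and every higher order vanishes, so the data lies on a polynomial of degree exactly 3.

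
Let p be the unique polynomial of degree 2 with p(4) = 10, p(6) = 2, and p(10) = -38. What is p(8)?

Write p(u) = au^2 + bu + c. Substituting each data point gives a linear system:
  16a + 4b + c = 10
  36a + 6b + c = 2
  100a + 10b + c = -38
Solving the system yields a = -1, b = 6, c = 2.
So p(u) = -u² + 6u + 2.
Then p(8) = -14.

-14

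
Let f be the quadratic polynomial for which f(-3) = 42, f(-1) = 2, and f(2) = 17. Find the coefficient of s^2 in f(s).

Write f(s) = as^2 + bs + c. Substituting each data point gives a linear system:
  9a - 3b + c = 42
  a - b + c = 2
  4a + 2b + c = 17
Solving the system yields a = 5, b = 0, c = -3.
So f(s) = 5s^2 - 3.
The leading coefficient is 5.

5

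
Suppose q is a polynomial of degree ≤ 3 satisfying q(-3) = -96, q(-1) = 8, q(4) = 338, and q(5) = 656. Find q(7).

1784

Write q(t) = at^3 + bt^2 + ct + d. Substituting each data point gives a linear system:
  -27a + 9b - 3c + d = -96
  -a + b - c + d = 8
  64a + 16b + 4c + d = 338
  125a + 25b + 5c + d = 656
Solving the system yields a = 5, b = 2, c = -5, d = 6.
So q(t) = 5t³ + 2t² - 5t + 6.
Then q(7) = 1784.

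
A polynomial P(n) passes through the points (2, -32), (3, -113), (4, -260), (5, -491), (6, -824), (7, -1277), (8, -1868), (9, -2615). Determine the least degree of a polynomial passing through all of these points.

3

Forward differences of the values at n = 2, 3, 4, 5, 6, 7, 8, 9:
  P  : -32  -113  -260  -491  -824  -1277  -1868  -2615
  Δ  : -81  -147  -231  -333  -453  -591  -747
  Δ^2: -66  -84  -102  -120  -138  -156
  Δ^3: -18  -18  -18  -18  -18
  Δ^4: 0  0  0  0
  Δ^5: 0  0  0
  Δ^6: 0  0
  Δ^7: 0
The third differences are constant (-18) and nonzero, while all higher differences vanish, so the minimal degree is 3.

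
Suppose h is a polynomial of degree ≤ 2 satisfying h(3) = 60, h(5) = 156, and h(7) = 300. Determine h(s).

h(s) = 6s^2 + 6

Write h(s) = as^2 + bs + c. Substituting each data point gives a linear system:
  9a + 3b + c = 60
  25a + 5b + c = 156
  49a + 7b + c = 300
Solving the system yields a = 6, b = 0, c = 6.
So h(s) = 6s² + 6.
Check: h(7) = 300. ✓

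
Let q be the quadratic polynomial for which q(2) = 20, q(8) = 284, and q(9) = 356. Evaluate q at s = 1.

Using the Lagrange interpolation formula with nodes 2, 8, 9:
  L_0(s) = (s - 8)(s - 9) / 42
  L_1(s) = (s - 2)(s - 9) / -6
  L_2(s) = (s - 2)(s - 8) / 7
Then q(s) = 20·L_0(s) + 284·L_1(s) + 356·L_2(s).
Expanding and collecting terms gives q(s) = 4s^2 + 4s - 4.
Evaluating at s = 1: q(1) = 4.

4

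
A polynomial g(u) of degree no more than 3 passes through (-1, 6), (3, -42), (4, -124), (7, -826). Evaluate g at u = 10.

-2590

Write g(u) = au^3 + bu^2 + cu + d. Substituting each data point gives a linear system:
  -a + b - c + d = 6
  27a + 9b + 3c + d = -42
  64a + 16b + 4c + d = -124
  343a + 49b + 7c + d = -826
Solving the system yields a = -3, b = 4, c = 1, d = 0.
So g(u) = -3u^3 + 4u^2 + u.
Then g(10) = -2590.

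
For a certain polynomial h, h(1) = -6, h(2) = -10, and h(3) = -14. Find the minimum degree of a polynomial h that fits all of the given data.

1

Forward differences of the values at t = 1, 2, 3:
  h  : -6  -10  -14
  Δ  : -4  -4
  Δ^2: 0
The first differences are constant (-4) and nonzero, while all higher differences vanish, so the minimal degree is 1.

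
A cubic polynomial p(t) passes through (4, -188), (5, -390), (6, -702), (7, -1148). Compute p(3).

-72

Forward differences of the values at t = 4, 5, 6, 7:
  p  : -188  -390  -702  -1148
  Δ  : -202  -312  -446
  Δ^2: -110  -134
  Δ^3: -24
The third differences are constant, confirming degree 3.
Interpolating (Newton forward form) and evaluating at t = 3 gives p(3) = -72.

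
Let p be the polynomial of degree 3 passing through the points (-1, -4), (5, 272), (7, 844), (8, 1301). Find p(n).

p(n) = 3n^3 - 3n^2 - 5n - 3

Using the Lagrange interpolation formula with nodes -1, 5, 7, 8:
  L_0(n) = (n - 5)(n - 7)(n - 8) / -432
  L_1(n) = (n + 1)(n - 7)(n - 8) / 36
  L_2(n) = (n + 1)(n - 5)(n - 8) / -16
  L_3(n) = (n + 1)(n - 5)(n - 7) / 27
Then p(n) = -4·L_0(n) + 272·L_1(n) + 844·L_2(n) + 1301·L_3(n).
Expanding and collecting terms gives p(n) = 3n^3 - 3n^2 - 5n - 3.
Check: p(5) = 272. ✓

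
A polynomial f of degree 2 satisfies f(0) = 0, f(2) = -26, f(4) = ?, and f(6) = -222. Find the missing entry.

-100

The 3 known points determine the degree-2 polynomial uniquely.
Write f(n) = an^2 + bn + c. Substituting each data point gives a linear system:
  c = 0
  4a + 2b + c = -26
  36a + 6b + c = -222
Solving the system yields a = -6, b = -1, c = 0.
So f(n) = -6n^2 - n.
Then f(4) = -100.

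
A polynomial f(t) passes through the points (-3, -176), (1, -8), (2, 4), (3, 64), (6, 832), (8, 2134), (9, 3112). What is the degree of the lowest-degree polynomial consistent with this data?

Divided differences on the nodes -3, 1, 2, 3, 6, 8, 9:
  order 0: -176  -8  4  64  832  2134  3112
  order 1: 42  12  60  256  651  978
  order 2: -6  24  49  79  109
  order 3: 5  5  5  5
  order 4: 0  0  0
  order 5: 0  0
  order 6: 0
The order-3 divided differences are all 5 (nonzero) and every higher order vanishes, so the data lies on a polynomial of degree exactly 3.

3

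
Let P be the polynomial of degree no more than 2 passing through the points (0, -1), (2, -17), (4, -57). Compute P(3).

Write P(u) = au^2 + bu + c. Substituting each data point gives a linear system:
  c = -1
  4a + 2b + c = -17
  16a + 4b + c = -57
Solving the system yields a = -3, b = -2, c = -1.
So P(u) = -3u^2 - 2u - 1.
Then P(3) = -34.

-34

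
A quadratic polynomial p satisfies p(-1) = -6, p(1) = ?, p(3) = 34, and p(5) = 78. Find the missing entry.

On equispaced nodes a degree-2 polynomial has vanishing third forward difference, so
  - p(-1) + 3·p(1) - 3·p(3) + p(5) = 0.
Substituting the known values and solving for p(1):
  3·p(1) = 18
  p(1) = 6.

6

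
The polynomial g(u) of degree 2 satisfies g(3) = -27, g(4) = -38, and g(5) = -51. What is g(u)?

g(u) = -u^2 - 4u - 6

Using the Lagrange interpolation formula with nodes 3, 4, 5:
  L_0(u) = (u - 4)(u - 5) / 2
  L_1(u) = (u - 3)(u - 5) / -1
  L_2(u) = (u - 3)(u - 4) / 2
Then g(u) = -27·L_0(u) - 38·L_1(u) - 51·L_2(u).
Expanding and collecting terms gives g(u) = -u^2 - 4u - 6.
Check: g(3) = -27. ✓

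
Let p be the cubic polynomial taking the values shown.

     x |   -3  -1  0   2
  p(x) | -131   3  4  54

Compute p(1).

Using the Lagrange interpolation formula with nodes -3, -1, 0, 2:
  L_0(x) = (x + 1)x(x - 2) / -30
  L_1(x) = (x + 3)x(x - 2) / 6
  L_2(x) = (x + 3)(x + 1)(x - 2) / -6
  L_3(x) = (x + 3)(x + 1)x / 30
Then p(x) = -131·L_0(x) + 3·L_1(x) + 4·L_2(x) + 54·L_3(x).
Expanding and collecting terms gives p(x) = 6x^3 + 2x^2 - 3x + 4.
Evaluating at x = 1: p(1) = 9.

9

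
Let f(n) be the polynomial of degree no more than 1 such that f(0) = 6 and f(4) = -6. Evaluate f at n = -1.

9

Write f(n) = an + b. Substituting each data point gives a linear system:
  b = 6
  4a + b = -6
Solving the system yields a = -3, b = 6.
So f(n) = -3n + 6.
Then f(-1) = 9.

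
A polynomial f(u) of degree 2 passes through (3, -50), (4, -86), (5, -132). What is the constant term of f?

Write f(u) = au^2 + bu + c. Substituting each data point gives a linear system:
  9a + 3b + c = -50
  16a + 4b + c = -86
  25a + 5b + c = -132
Solving the system yields a = -5, b = -1, c = -2.
So f(u) = -5u^2 - u - 2.
The constant term is -2.

-2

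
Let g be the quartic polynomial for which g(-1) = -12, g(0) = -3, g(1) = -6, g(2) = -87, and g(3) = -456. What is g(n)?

Write g(n) = an^4 + bn^3 + cn^2 + dn + e. Substituting each data point gives a linear system:
  a - b + c - d + e = -12
  e = -3
  a + b + c + d + e = -6
  16a + 8b + 4c + 2d + e = -87
  81a + 27b + 9c + 3d + e = -456
Solving the system yields a = -6, b = 1, c = 0, d = 2, e = -3.
So g(n) = -6n^4 + n^3 + 2n - 3.
Check: g(2) = -87. ✓

g(n) = -6n^4 + n^3 + 2n - 3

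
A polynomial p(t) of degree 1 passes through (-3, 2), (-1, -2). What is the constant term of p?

-4

Write p(t) = at + b. Substituting each data point gives a linear system:
  -3a + b = 2
  -a + b = -2
Solving the system yields a = -2, b = -4.
So p(t) = -2t - 4.
The constant term is -4.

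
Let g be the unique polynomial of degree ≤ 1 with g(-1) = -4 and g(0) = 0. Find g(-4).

-16

Write g(s) = as + b. Substituting each data point gives a linear system:
  -a + b = -4
  b = 0
Solving the system yields a = 4, b = 0.
So g(s) = 4s.
Then g(-4) = -16.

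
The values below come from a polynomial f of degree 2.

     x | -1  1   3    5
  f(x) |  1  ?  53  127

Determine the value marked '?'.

11

On equispaced nodes a degree-2 polynomial has vanishing third forward difference, so
  - f(-1) + 3·f(1) - 3·f(3) + f(5) = 0.
Substituting the known values and solving for f(1):
  3·f(1) = 33
  f(1) = 11.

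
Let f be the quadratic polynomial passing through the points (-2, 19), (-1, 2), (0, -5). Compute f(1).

Forward differences of the values at t = -2, -1, 0:
  f  : 19  2  -5
  Δ  : -17  -7
  Δ^2: 10
The second differences are constant, confirming degree 2.
Interpolating (Newton forward form) and evaluating at t = 1 gives f(1) = -2.

-2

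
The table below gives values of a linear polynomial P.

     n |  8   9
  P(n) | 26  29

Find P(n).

P(n) = 3n + 2

Write P(n) = an + b. Substituting each data point gives a linear system:
  8a + b = 26
  9a + b = 29
Solving the system yields a = 3, b = 2.
So P(n) = 3n + 2.
Check: P(8) = 26. ✓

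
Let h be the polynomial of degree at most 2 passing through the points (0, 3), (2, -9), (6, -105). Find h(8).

Write h(u) = au^2 + bu + c. Substituting each data point gives a linear system:
  c = 3
  4a + 2b + c = -9
  36a + 6b + c = -105
Solving the system yields a = -3, b = 0, c = 3.
So h(u) = -3u^2 + 3.
Then h(8) = -189.

-189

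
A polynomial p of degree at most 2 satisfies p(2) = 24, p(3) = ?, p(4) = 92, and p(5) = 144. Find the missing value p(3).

52

On equispaced nodes a degree-2 polynomial has vanishing third forward difference, so
  - p(2) + 3·p(3) - 3·p(4) + p(5) = 0.
Substituting the known values and solving for p(3):
  3·p(3) = 156
  p(3) = 52.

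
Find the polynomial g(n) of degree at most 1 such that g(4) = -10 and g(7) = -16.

g(n) = -2n - 2

Write g(n) = an + b. Substituting each data point gives a linear system:
  4a + b = -10
  7a + b = -16
Solving the system yields a = -2, b = -2.
So g(n) = -2n - 2.
Check: g(7) = -16. ✓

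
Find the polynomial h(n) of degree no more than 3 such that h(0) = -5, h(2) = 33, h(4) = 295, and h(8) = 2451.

Write h(n) = an^3 + bn^2 + cn + d. Substituting each data point gives a linear system:
  d = -5
  8a + 4b + 2c + d = 33
  64a + 16b + 4c + d = 295
  512a + 64b + 8c + d = 2451
Solving the system yields a = 5, b = -2, c = 3, d = -5.
So h(n) = 5n³ - 2n² + 3n - 5.
Check: h(2) = 33. ✓

h(n) = 5n^3 - 2n^2 + 3n - 5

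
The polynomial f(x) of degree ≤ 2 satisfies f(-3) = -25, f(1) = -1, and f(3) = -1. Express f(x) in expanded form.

Write f(x) = ax^2 + bx + c. Substituting each data point gives a linear system:
  9a - 3b + c = -25
  a + b + c = -1
  9a + 3b + c = -1
Solving the system yields a = -1, b = 4, c = -4.
So f(x) = -x^2 + 4x - 4.
Check: f(3) = -1. ✓

f(x) = -x^2 + 4x - 4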